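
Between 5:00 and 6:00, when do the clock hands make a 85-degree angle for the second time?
At t minutes past 5:00, the hour hand is at 30 x 5 + 0.5t degrees and the minute hand is at 6t degrees.
The smaller angle between them is 85 degrees when |30H - 5.5t| = 85 or |30H - 5.5t| = 275.
With H = 5, solve 30 x 5 - 5.5t = +/- target for each target:
  t = (30 x 5 - 85) / 5.5 = 11.82
  t = (30 x 5 + 85) / 5.5 = 42.73
  t = (30 x 5 - 275) / 5.5 = -22.73 (outside (0, 60))
  t = (30 x 5 + 275) / 5.5 = 77.27 (outside (0, 60))
Valid solutions in (0, 60): {11.82, 42.73} minutes.
The second occurrence is t = 42.73 minutes.
The hands form a 85-degree angle at 42.73 minutes past 5:00.

Final answer: 42.73 minutes past 5:00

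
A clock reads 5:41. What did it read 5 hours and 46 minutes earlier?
Starting time: 5:41 = 341 total minutes past 12:00
Subtracting: 5 hours and 46 minutes = 346 minutes
341 - 346 = -5 (negative, add 12 hours = 720) = 715 minutes
= 11 hours and 55 minutes past 12:00 = 11:55

Final answer: 11:55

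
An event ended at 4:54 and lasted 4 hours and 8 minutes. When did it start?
Starting time: 4:54 = 294 total minutes past 12:00
Subtracting: 4 hours and 8 minutes = 248 minutes
294 - 248 = 46 minutes
= 46 minutes past 12:00 = 12:46

Final answer: 12:46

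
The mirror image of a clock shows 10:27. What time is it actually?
Reflection across the vertical (12-6) axis maps a hand at angle A degrees to (360 - A) degrees, which sends a reading of T minutes past 12:00 to (720 - T) minutes past 12:00.
Mirror reads 10:27 = 627 minutes past 12:00.
Actual time: (720 - 627) mod 720 = 93 minutes = 1:33.

Final answer: 1:33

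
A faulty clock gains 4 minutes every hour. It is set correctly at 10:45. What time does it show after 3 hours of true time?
For every 60 true minutes, the faulty clock advances 60 + 4 = 64 minutes.
True elapsed: 3 hours = 180 minutes.
Faulty clock advances: 180 x 64/60 = 192 minutes (drift: 12 minutes ahead).
Shown time: 10:45 + 192 minutes = 1:57.

Final answer: 1:57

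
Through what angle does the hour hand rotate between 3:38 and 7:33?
The hour hand moves 0.5 degrees per minute.
Time elapsed: 7:33 - 3:38 = 235 minutes
Angular displacement: 235 x 0.5 = 117.5 degrees

Final answer: 117.5 degrees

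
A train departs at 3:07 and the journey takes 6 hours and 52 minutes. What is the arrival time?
Starting time: 3:07
Adding 52 minutes to 7 minutes: 7 + 52 = 59 minutes
Adding 6 hours: 3 + 6 = 9
Final time: 9:59

Final answer: 9:59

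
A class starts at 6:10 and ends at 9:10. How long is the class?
From 6:10 to 9:10:
(9 x 60 + 10) - (6 x 60 + 10) = 550 - 370 = 180 minutes
= 3 hours

Final answer: 3 hours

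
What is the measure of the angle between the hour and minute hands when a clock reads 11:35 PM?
Hour hand position: 11 x 30 + 35 x 0.5 = 347.5 degrees
Minute hand position: 35 x 6 = 210 degrees
Difference: |347.5 - 210| = 137.5 degrees
The angle between the hands is 137.5 degrees

Final answer: 137.5 degrees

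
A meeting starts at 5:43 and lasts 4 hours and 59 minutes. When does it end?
Starting time: 5:43
Adding 59 minutes to 43 minutes: 43 + 59 = 102 minutes = 1 hour and 42 minutes
Adding 4 hours: 5 + 4 + 1 (carry) = 10
Final time: 10:42

Final answer: 10:42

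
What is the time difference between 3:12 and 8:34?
From 3:12 to 8:34:
(8 x 60 + 34) - (3 x 60 + 12) = 514 - 192 = 322 minutes
= 5 hours and 22 minutes

Final answer: 5 hours and 22 minutes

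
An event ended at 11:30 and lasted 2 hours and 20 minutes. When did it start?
Starting time: 11:30 = 690 total minutes past 12:00
Subtracting: 2 hours and 20 minutes = 140 minutes
690 - 140 = 550 minutes
= 9 hours and 10 minutes past 12:00 = 9:10

Final answer: 9:10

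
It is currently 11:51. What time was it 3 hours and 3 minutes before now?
Starting time: 11:51 = 711 total minutes past 12:00
Subtracting: 3 hours and 3 minutes = 183 minutes
711 - 183 = 528 minutes
= 8 hours and 48 minutes past 12:00 = 8:48

Final answer: 8:48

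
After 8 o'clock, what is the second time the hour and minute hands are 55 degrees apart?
At t minutes past 8:00, the hour hand is at 30 x 8 + 0.5t degrees and the minute hand is at 6t degrees.
The smaller angle between them is 55 degrees when |30H - 5.5t| = 55 or |30H - 5.5t| = 305.
With H = 8, solve 30 x 8 - 5.5t = +/- target for each target:
  t = (30 x 8 - 55) / 5.5 = 33.64
  t = (30 x 8 + 55) / 5.5 = 53.64
  t = (30 x 8 - 305) / 5.5 = -11.82 (outside (0, 60))
  t = (30 x 8 + 305) / 5.5 = 99.09 (outside (0, 60))
Valid solutions in (0, 60): {33.64, 53.64} minutes.
The second occurrence is t = 53.64 minutes.
The hands form a 55-degree angle at 53.64 minutes past 8:00.

Final answer: 53.64 minutes past 8:00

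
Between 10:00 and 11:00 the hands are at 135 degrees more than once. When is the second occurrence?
At t minutes past 10:00, the hour hand is at 30 x 10 + 0.5t degrees and the minute hand is at 6t degrees.
The smaller angle between them is 135 degrees when |30H - 5.5t| = 135 or |30H - 5.5t| = 225.
With H = 10, solve 30 x 10 - 5.5t = +/- target for each target:
  t = (30 x 10 - 135) / 5.5 = 30
  t = (30 x 10 + 135) / 5.5 = 79.09 (outside (0, 60))
  t = (30 x 10 - 225) / 5.5 = 13.64
  t = (30 x 10 + 225) / 5.5 = 95.45 (outside (0, 60))
Valid solutions in (0, 60): {13.64, 30} minutes.
The second occurrence is t = 30 minutes.
The hands form a 135-degree angle at 30 minutes past 10:00.

Final answer: 30 minutes past 10:00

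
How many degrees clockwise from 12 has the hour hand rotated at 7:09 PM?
The hour hand moves 30 degrees per hour and 0.5 degrees per minute.
At 7:09: (7) x 30 + 9 x 0.5 = 210 + 4.5 = 214.5 degrees

Final answer: 214.5 degrees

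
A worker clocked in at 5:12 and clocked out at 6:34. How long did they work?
From 5:12 to 6:34:
(6 x 60 + 34) - (5 x 60 + 12) = 394 - 312 = 82 minutes
= 1 hour and 22 minutes

Final answer: 1 hour and 22 minutes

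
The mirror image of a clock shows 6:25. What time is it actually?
Reflection across the vertical (12-6) axis maps a hand at angle A degrees to (360 - A) degrees, which sends a reading of T minutes past 12:00 to (720 - T) minutes past 12:00.
Mirror reads 6:25 = 385 minutes past 12:00.
Actual time: (720 - 385) mod 720 = 335 minutes = 5:35.

Final answer: 5:35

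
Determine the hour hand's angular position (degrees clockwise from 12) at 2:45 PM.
The hour hand moves 30 degrees per hour and 0.5 degrees per minute.
At 2:45: (2) x 30 + 45 x 0.5 = 60 + 22.5 = 82.5 degrees

Final answer: 82.5 degrees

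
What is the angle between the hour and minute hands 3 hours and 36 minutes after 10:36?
First find the time 3 hours and 36 minutes after 10:36.
Total minutes: 10 x 60 + 36 + 3 x 60 + 36 = 852.
852 mod 720 = 132 minutes = 2:12.
Now compute the angle at 2:12:
Hour hand: 2 x 30 + 12 x 0.5 = 66 degrees
Minute hand: 12 x 6 = 72 degrees
Difference: |66 - 72| = 6 degrees
The angle is 6 degrees

Final answer: 6 degrees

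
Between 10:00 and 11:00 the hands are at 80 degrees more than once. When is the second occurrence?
At t minutes past 10:00, the hour hand is at 30 x 10 + 0.5t degrees and the minute hand is at 6t degrees.
The smaller angle between them is 80 degrees when |30H - 5.5t| = 80 or |30H - 5.5t| = 280.
With H = 10, solve 30 x 10 - 5.5t = +/- target for each target:
  t = (30 x 10 - 80) / 5.5 = 40
  t = (30 x 10 + 80) / 5.5 = 69.09 (outside (0, 60))
  t = (30 x 10 - 280) / 5.5 = 3.64
  t = (30 x 10 + 280) / 5.5 = 105.45 (outside (0, 60))
Valid solutions in (0, 60): {3.64, 40} minutes.
The second occurrence is t = 40 minutes.
The hands form a 80-degree angle at 40 minutes past 10:00.

Final answer: 40 minutes past 10:00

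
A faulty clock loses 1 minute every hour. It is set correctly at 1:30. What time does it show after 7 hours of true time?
For every 60 true minutes, the faulty clock advances 60 - 1 = 59 minutes.
True elapsed: 7 hours = 420 minutes.
Faulty clock advances: 420 x 59/60 = 413 minutes (drift: 7 minutes behind).
Shown time: 1:30 + 413 minutes = 8:23.

Final answer: 8:23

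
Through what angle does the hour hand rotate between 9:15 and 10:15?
The hour hand moves 0.5 degrees per minute.
Time elapsed: 10:15 - 9:15 = 60 minutes
Angular displacement: 60 x 0.5 = 30 degrees

Final answer: 30 degrees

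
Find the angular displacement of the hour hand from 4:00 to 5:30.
The hour hand moves 0.5 degrees per minute.
Time elapsed: 5:30 - 4:00 = 90 minutes
Angular displacement: 90 x 0.5 = 45 degrees

Final answer: 45 degrees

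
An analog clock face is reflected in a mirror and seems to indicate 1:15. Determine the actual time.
Reflection across the vertical (12-6) axis maps a hand at angle A degrees to (360 - A) degrees, which sends a reading of T minutes past 12:00 to (720 - T) minutes past 12:00.
Mirror reads 1:15 = 75 minutes past 12:00.
Actual time: (720 - 75) mod 720 = 645 minutes = 10:45.

Final answer: 10:45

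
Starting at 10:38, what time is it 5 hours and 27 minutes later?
Starting time: 10:38
Adding 27 minutes to 38 minutes: 38 + 27 = 65 minutes = 1 hour and 5 minutes
Adding 5 hours: 10 + 5 + 1 (carry) = 16 - 12 = 4
Final time: 4:05

Final answer: 4:05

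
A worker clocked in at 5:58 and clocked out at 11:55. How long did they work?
From 5:58 to 11:55:
(11 x 60 + 55) - (5 x 60 + 58) = 715 - 358 = 357 minutes
= 5 hours and 57 minutes

Final answer: 5 hours and 57 minutes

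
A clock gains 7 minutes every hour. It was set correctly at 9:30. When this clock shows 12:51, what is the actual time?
For every 60 true minutes, the faulty clock advances 67 minutes, so 1 faulty-clock minute corresponds to 60/67 true minutes.
From 9:30 to 12:51 on the faulty dial is 201 minutes.
True elapsed: 201 x 60/67 = 180 minutes = 3 hours.
True time: 9:30 + 3 hours = 12:30.

Final answer: 12:30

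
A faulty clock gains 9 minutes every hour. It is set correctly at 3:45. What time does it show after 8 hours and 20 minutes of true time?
For every 60 true minutes, the faulty clock advances 60 + 9 = 69 minutes.
True elapsed: 8 hours and 20 minutes = 500 minutes.
Faulty clock advances: 500 x 69/60 = 575 minutes (drift: 75 minutes ahead).
Shown time: 3:45 + 575 minutes = 1:20.

Final answer: 1:20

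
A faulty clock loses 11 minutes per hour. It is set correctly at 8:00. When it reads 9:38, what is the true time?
For every 60 true minutes, the faulty clock advances 49 minutes, so 1 faulty-clock minute corresponds to 60/49 true minutes.
From 8:00 to 9:38 on the faulty dial is 98 minutes.
True elapsed: 98 x 60/49 = 120 minutes = 2 hours.
True time: 8:00 + 2 hours = 10:00.

Final answer: 10:00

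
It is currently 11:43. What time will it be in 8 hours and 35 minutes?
Starting time: 11:43
Adding 35 minutes to 43 minutes: 43 + 35 = 78 minutes = 1 hour and 18 minutes
Adding 8 hours: 11 + 8 + 1 (carry) = 20 - 12 = 8
Final time: 8:18

Final answer: 8:18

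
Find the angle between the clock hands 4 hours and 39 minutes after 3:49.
First find the time 4 hours and 39 minutes after 3:49.
Total minutes: 3 x 60 + 49 + 4 x 60 + 39 = 508.
508 mod 720 = 508 minutes = 8:28.
Now compute the angle at 8:28:
Hour hand: 8 x 30 + 28 x 0.5 = 254 degrees
Minute hand: 28 x 6 = 168 degrees
Difference: |254 - 168| = 86 degrees
The angle is 86 degrees

Final answer: 86 degrees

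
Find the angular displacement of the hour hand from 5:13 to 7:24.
The hour hand moves 0.5 degrees per minute.
Time elapsed: 7:24 - 5:13 = 131 minutes
Angular displacement: 131 x 0.5 = 65.5 degrees

Final answer: 65.5 degrees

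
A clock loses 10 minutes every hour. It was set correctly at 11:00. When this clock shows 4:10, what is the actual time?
For every 60 true minutes, the faulty clock advances 50 minutes, so 1 faulty-clock minute corresponds to 60/50 true minutes.
From 11:00 to 4:10 on the faulty dial is 310 minutes.
True elapsed: 310 x 60/50 = 372 minutes = 6 hours and 12 minutes.
True time: 11:00 + 6 hours and 12 minutes = 5:12.

Final answer: 5:12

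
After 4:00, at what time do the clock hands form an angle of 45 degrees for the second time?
At t minutes past 4:00, the hour hand is at 30 x 4 + 0.5t degrees and the minute hand is at 6t degrees.
The smaller angle between them is 45 degrees when |30H - 5.5t| = 45 or |30H - 5.5t| = 315.
With H = 4, solve 30 x 4 - 5.5t = +/- target for each target:
  t = (30 x 4 - 45) / 5.5 = 13.64
  t = (30 x 4 + 45) / 5.5 = 30
  t = (30 x 4 - 315) / 5.5 = -35.45 (outside (0, 60))
  t = (30 x 4 + 315) / 5.5 = 79.09 (outside (0, 60))
Valid solutions in (0, 60): {13.64, 30} minutes.
The second occurrence is t = 30 minutes.
The hands form a 45-degree angle at 30 minutes past 4:00.

Final answer: 30 minutes past 4:00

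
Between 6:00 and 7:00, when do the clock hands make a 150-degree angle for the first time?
At t minutes past 6:00, the hour hand is at 30 x 6 + 0.5t degrees and the minute hand is at 6t degrees.
The smaller angle between them is 150 degrees when |30H - 5.5t| = 150 or |30H - 5.5t| = 210.
With H = 6, solve 30 x 6 - 5.5t = +/- target for each target:
  t = (30 x 6 - 150) / 5.5 = 5.45
  t = (30 x 6 + 150) / 5.5 = 60 (outside (0, 60))
  t = (30 x 6 - 210) / 5.5 = -5.45 (outside (0, 60))
  t = (30 x 6 + 210) / 5.5 = 70.91 (outside (0, 60))
Valid solutions in (0, 60): {5.45} minutes.
The first occurrence is t = 5.45 minutes.
The hands form a 150-degree angle at 5.45 minutes past 6:00.

Final answer: 5.45 minutes past 6:00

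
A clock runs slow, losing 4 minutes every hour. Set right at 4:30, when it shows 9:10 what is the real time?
For every 60 true minutes, the faulty clock advances 56 minutes, so 1 faulty-clock minute corresponds to 60/56 true minutes.
From 4:30 to 9:10 on the faulty dial is 280 minutes.
True elapsed: 280 x 60/56 = 300 minutes = 5 hours.
True time: 4:30 + 5 hours = 9:30.

Final answer: 9:30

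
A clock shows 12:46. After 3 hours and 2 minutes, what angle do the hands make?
First find the time 3 hours and 2 minutes after 12:46.
Total minutes: 12 x 60 + 46 + 3 x 60 + 2 = 948.
948 mod 720 = 228 minutes = 3:48.
Now compute the angle at 3:48:
Hour hand: 3 x 30 + 48 x 0.5 = 114 degrees
Minute hand: 48 x 6 = 288 degrees
Difference: |114 - 288| = 174 degrees
The angle is 174 degrees

Final answer: 174 degrees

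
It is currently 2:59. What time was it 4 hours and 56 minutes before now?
Starting time: 2:59 = 179 total minutes past 12:00
Subtracting: 4 hours and 56 minutes = 296 minutes
179 - 296 = -117 (negative, add 12 hours = 720) = 603 minutes
= 10 hours and 3 minutes past 12:00 = 10:03

Final answer: 10:03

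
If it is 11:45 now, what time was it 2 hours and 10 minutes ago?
Starting time: 11:45 = 705 total minutes past 12:00
Subtracting: 2 hours and 10 minutes = 130 minutes
705 - 130 = 575 minutes
= 9 hours and 35 minutes past 12:00 = 9:35

Final answer: 9:35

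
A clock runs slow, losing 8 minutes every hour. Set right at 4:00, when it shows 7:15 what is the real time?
For every 60 true minutes, the faulty clock advances 52 minutes, so 1 faulty-clock minute corresponds to 60/52 true minutes.
From 4:00 to 7:15 on the faulty dial is 195 minutes.
True elapsed: 195 x 60/52 = 225 minutes = 3 hours and 45 minutes.
True time: 4:00 + 3 hours and 45 minutes = 7:45.

Final answer: 7:45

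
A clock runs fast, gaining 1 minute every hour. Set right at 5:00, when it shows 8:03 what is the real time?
For every 60 true minutes, the faulty clock advances 61 minutes, so 1 faulty-clock minute corresponds to 60/61 true minutes.
From 5:00 to 8:03 on the faulty dial is 183 minutes.
True elapsed: 183 x 60/61 = 180 minutes = 3 hours.
True time: 5:00 + 3 hours = 8:00.

Final answer: 8:00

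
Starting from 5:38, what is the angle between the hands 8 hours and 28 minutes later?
First find the time 8 hours and 28 minutes after 5:38.
Total minutes: 5 x 60 + 38 + 8 x 60 + 28 = 846.
846 mod 720 = 126 minutes = 2:06.
Now compute the angle at 2:06:
Hour hand: 2 x 30 + 6 x 0.5 = 63 degrees
Minute hand: 6 x 6 = 36 degrees
Difference: |63 - 36| = 27 degrees
The angle is 27 degrees

Final answer: 27 degrees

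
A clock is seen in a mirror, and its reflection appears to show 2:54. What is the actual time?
Reflection across the vertical (12-6) axis maps a hand at angle A degrees to (360 - A) degrees, which sends a reading of T minutes past 12:00 to (720 - T) minutes past 12:00.
Mirror reads 2:54 = 174 minutes past 12:00.
Actual time: (720 - 174) mod 720 = 546 minutes = 9:06.

Final answer: 9:06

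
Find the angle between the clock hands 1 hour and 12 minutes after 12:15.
First find the time 1 hour and 12 minutes after 12:15.
Total minutes: 12 x 60 + 15 + 1 x 60 + 12 = 807.
807 mod 720 = 87 minutes = 1:27.
Now compute the angle at 1:27:
Hour hand: 1 x 30 + 27 x 0.5 = 43.5 degrees
Minute hand: 27 x 6 = 162 degrees
Difference: |43.5 - 162| = 118.5 degrees
The angle is 118.5 degrees

Final answer: 118.5 degrees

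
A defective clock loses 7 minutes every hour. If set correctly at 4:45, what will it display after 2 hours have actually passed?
For every 60 true minutes, the faulty clock advances 60 - 7 = 53 minutes.
True elapsed: 2 hours = 120 minutes.
Faulty clock advances: 120 x 53/60 = 106 minutes (drift: 14 minutes behind).
Shown time: 4:45 + 106 minutes = 6:31.

Final answer: 6:31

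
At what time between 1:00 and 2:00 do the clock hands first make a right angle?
At t minutes past 1:00, the hour hand is at 30 x 1 + 0.5t degrees and the minute hand is at 6t degrees.
The smaller angle between them is 90 degrees when |30H - 5.5t| = 90 or |30H - 5.5t| = 270.
With H = 1, solve 30 x 1 - 5.5t = +/- target for each target:
  t = (30 x 1 - 90) / 5.5 = -10.91 (outside (0, 60))
  t = (30 x 1 + 90) / 5.5 = 21.82
  t = (30 x 1 - 270) / 5.5 = -43.64 (outside (0, 60))
  t = (30 x 1 + 270) / 5.5 = 54.55
Valid solutions in (0, 60): {21.82, 54.55} minutes.
First occurrence: t = 21.82 minutes.
The hands are at right angles at 21.82 minutes past 1:00.

Final answer: 21.82 minutes past 1:00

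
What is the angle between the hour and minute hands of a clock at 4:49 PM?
Hour hand position: 4 x 30 + 49 x 0.5 = 144.5 degrees
Minute hand position: 49 x 6 = 294 degrees
Difference: |144.5 - 294| = 149.5 degrees
The angle between the hands is 149.5 degrees

Final answer: 149.5 degrees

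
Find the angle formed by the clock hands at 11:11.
Hour hand position: 11 x 30 + 11 x 0.5 = 335.5 degrees
Minute hand position: 11 x 6 = 66 degrees
Difference: |335.5 - 66| = 269.5 degrees
Since 269.5 > 180, the smaller angle is 360 - 269.5 = 90.5 degrees

Final answer: 90.5 degrees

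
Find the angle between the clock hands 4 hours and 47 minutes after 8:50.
First find the time 4 hours and 47 minutes after 8:50.
Total minutes: 8 x 60 + 50 + 4 x 60 + 47 = 817.
817 mod 720 = 97 minutes = 1:37.
Now compute the angle at 1:37:
Hour hand: 1 x 30 + 37 x 0.5 = 48.5 degrees
Minute hand: 37 x 6 = 222 degrees
Difference: |48.5 - 222| = 173.5 degrees
The angle is 173.5 degrees

Final answer: 173.5 degrees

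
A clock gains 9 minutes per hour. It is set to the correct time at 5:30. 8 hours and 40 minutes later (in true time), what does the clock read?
For every 60 true minutes, the faulty clock advances 60 + 9 = 69 minutes.
True elapsed: 8 hours and 40 minutes = 520 minutes.
Faulty clock advances: 520 x 69/60 = 598 minutes (drift: 78 minutes ahead).
Shown time: 5:30 + 598 minutes = 3:28.

Final answer: 3:28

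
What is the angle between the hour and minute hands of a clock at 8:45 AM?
Hour hand position: 8 x 30 + 45 x 0.5 = 262.5 degrees
Minute hand position: 45 x 6 = 270 degrees
Difference: |262.5 - 270| = 7.5 degrees
The angle between the hands is 7.5 degrees

Final answer: 7.5 degrees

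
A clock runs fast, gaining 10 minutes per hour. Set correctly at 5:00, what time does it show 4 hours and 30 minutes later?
For every 60 true minutes, the faulty clock advances 60 + 10 = 70 minutes.
True elapsed: 4 hours and 30 minutes = 270 minutes.
Faulty clock advances: 270 x 70/60 = 315 minutes (drift: 45 minutes ahead).
Shown time: 5:00 + 315 minutes = 10:15.

Final answer: 10:15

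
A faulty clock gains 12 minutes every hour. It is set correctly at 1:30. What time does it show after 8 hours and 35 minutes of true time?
For every 60 true minutes, the faulty clock advances 60 + 12 = 72 minutes.
True elapsed: 8 hours and 35 minutes = 515 minutes.
Faulty clock advances: 515 x 72/60 = 618 minutes (drift: 103 minutes ahead).
Shown time: 1:30 + 618 minutes = 11:48.

Final answer: 11:48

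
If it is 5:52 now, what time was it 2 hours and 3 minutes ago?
Starting time: 5:52 = 352 total minutes past 12:00
Subtracting: 2 hours and 3 minutes = 123 minutes
352 - 123 = 229 minutes
= 3 hours and 49 minutes past 12:00 = 3:49

Final answer: 3:49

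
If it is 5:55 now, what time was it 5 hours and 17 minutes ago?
Starting time: 5:55 = 355 total minutes past 12:00
Subtracting: 5 hours and 17 minutes = 317 minutes
355 - 317 = 38 minutes
= 38 minutes past 12:00 = 12:38

Final answer: 12:38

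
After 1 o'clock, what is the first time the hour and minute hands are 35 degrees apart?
At t minutes past 1:00, the hour hand is at 30 x 1 + 0.5t degrees and the minute hand is at 6t degrees.
The smaller angle between them is 35 degrees when |30H - 5.5t| = 35 or |30H - 5.5t| = 325.
With H = 1, solve 30 x 1 - 5.5t = +/- target for each target:
  t = (30 x 1 - 35) / 5.5 = -0.91 (outside (0, 60))
  t = (30 x 1 + 35) / 5.5 = 11.82
  t = (30 x 1 - 325) / 5.5 = -53.64 (outside (0, 60))
  t = (30 x 1 + 325) / 5.5 = 64.55 (outside (0, 60))
Valid solutions in (0, 60): {11.82} minutes.
The first occurrence is t = 11.82 minutes.
The hands form a 35-degree angle at 11.82 minutes past 1:00.

Final answer: 11.82 minutes past 1:00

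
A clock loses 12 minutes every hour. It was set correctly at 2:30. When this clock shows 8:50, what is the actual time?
For every 60 true minutes, the faulty clock advances 48 minutes, so 1 faulty-clock minute corresponds to 60/48 true minutes.
From 2:30 to 8:50 on the faulty dial is 380 minutes.
True elapsed: 380 x 60/48 = 475 minutes = 7 hours and 55 minutes.
True time: 2:30 + 7 hours and 55 minutes = 10:25.

Final answer: 10:25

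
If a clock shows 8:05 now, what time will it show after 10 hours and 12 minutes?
Starting time: 8:05
Adding 12 minutes to 5 minutes: 5 + 12 = 17 minutes
Adding 10 hours: 8 + 10 = 18 - 12 = 6
Final time: 6:17

Final answer: 6:17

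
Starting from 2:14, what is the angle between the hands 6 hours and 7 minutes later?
First find the time 6 hours and 7 minutes after 2:14.
Total minutes: 2 x 60 + 14 + 6 x 60 + 7 = 501.
501 mod 720 = 501 minutes = 8:21.
Now compute the angle at 8:21:
Hour hand: 8 x 30 + 21 x 0.5 = 250.5 degrees
Minute hand: 21 x 6 = 126 degrees
Difference: |250.5 - 126| = 124.5 degrees
The angle is 124.5 degrees

Final answer: 124.5 degrees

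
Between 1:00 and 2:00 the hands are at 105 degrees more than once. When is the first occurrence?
At t minutes past 1:00, the hour hand is at 30 x 1 + 0.5t degrees and the minute hand is at 6t degrees.
The smaller angle between them is 105 degrees when |30H - 5.5t| = 105 or |30H - 5.5t| = 255.
With H = 1, solve 30 x 1 - 5.5t = +/- target for each target:
  t = (30 x 1 - 105) / 5.5 = -13.64 (outside (0, 60))
  t = (30 x 1 + 105) / 5.5 = 24.55
  t = (30 x 1 - 255) / 5.5 = -40.91 (outside (0, 60))
  t = (30 x 1 + 255) / 5.5 = 51.82
Valid solutions in (0, 60): {24.55, 51.82} minutes.
The first occurrence is t = 24.55 minutes.
The hands form a 105-degree angle at 24.55 minutes past 1:00.

Final answer: 24.55 minutes past 1:00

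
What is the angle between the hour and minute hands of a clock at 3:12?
Hour hand position: 3 x 30 + 12 x 0.5 = 96 degrees
Minute hand position: 12 x 6 = 72 degrees
Difference: |96 - 72| = 24 degrees
The angle between the hands is 24 degrees

Final answer: 24 degrees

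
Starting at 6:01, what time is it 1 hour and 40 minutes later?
Starting time: 6:01
Adding 40 minutes to 1 minute: 1 + 40 = 41 minutes
Adding 1 hour: 6 + 1 = 7
Final time: 7:41

Final answer: 7:41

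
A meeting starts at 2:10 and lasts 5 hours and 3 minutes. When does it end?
Starting time: 2:10
Adding 3 minutes to 10 minutes: 10 + 3 = 13 minutes
Adding 5 hours: 2 + 5 = 7
Final time: 7:13

Final answer: 7:13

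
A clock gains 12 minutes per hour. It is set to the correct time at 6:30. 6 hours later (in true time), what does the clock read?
For every 60 true minutes, the faulty clock advances 60 + 12 = 72 minutes.
True elapsed: 6 hours = 360 minutes.
Faulty clock advances: 360 x 72/60 = 432 minutes (drift: 72 minutes ahead).
Shown time: 6:30 + 432 minutes = 1:42.

Final answer: 1:42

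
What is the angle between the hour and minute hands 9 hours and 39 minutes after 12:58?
First find the time 9 hours and 39 minutes after 12:58.
Total minutes: 12 x 60 + 58 + 9 x 60 + 39 = 1357.
1357 mod 720 = 637 minutes = 10:37.
Now compute the angle at 10:37:
Hour hand: 10 x 30 + 37 x 0.5 = 318.5 degrees
Minute hand: 37 x 6 = 222 degrees
Difference: |318.5 - 222| = 96.5 degrees
The angle is 96.5 degrees

Final answer: 96.5 degrees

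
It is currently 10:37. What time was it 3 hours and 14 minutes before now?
Starting time: 10:37 = 637 total minutes past 12:00
Subtracting: 3 hours and 14 minutes = 194 minutes
637 - 194 = 443 minutes
= 7 hours and 23 minutes past 12:00 = 7:23

Final answer: 7:23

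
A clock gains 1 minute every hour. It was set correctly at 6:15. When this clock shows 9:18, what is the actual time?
For every 60 true minutes, the faulty clock advances 61 minutes, so 1 faulty-clock minute corresponds to 60/61 true minutes.
From 6:15 to 9:18 on the faulty dial is 183 minutes.
True elapsed: 183 x 60/61 = 180 minutes = 3 hours.
True time: 6:15 + 3 hours = 9:15.

Final answer: 9:15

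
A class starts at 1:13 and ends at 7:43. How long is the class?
From 1:13 to 7:43:
(7 x 60 + 43) - (1 x 60 + 13) = 463 - 73 = 390 minutes
= 6 hours and 30 minutes

Final answer: 6 hours and 30 minutes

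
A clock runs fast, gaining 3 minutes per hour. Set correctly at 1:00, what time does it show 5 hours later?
For every 60 true minutes, the faulty clock advances 60 + 3 = 63 minutes.
True elapsed: 5 hours = 300 minutes.
Faulty clock advances: 300 x 63/60 = 315 minutes (drift: 15 minutes ahead).
Shown time: 1:00 + 315 minutes = 6:15.

Final answer: 6:15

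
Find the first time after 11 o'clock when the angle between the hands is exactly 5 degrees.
At t minutes past 11:00, the hour hand is at 30 x 11 + 0.5t degrees and the minute hand is at 6t degrees.
The smaller angle between them is 5 degrees when |30H - 5.5t| = 5 or |30H - 5.5t| = 355.
With H = 11, solve 30 x 11 - 5.5t = +/- target for each target:
  t = (30 x 11 - 5) / 5.5 = 59.09
  t = (30 x 11 + 5) / 5.5 = 60.91 (outside (0, 60))
  t = (30 x 11 - 355) / 5.5 = -4.55 (outside (0, 60))
  t = (30 x 11 + 355) / 5.5 = 124.55 (outside (0, 60))
Valid solutions in (0, 60): {59.09} minutes.
The first occurrence is t = 59.09 minutes.
The hands form a 5-degree angle at 59.09 minutes past 11:00.

Final answer: 59.09 minutes past 11:00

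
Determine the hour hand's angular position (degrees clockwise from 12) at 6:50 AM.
The hour hand moves 30 degrees per hour and 0.5 degrees per minute.
At 6:50: (6) x 30 + 50 x 0.5 = 180 + 25 = 205 degrees

Final answer: 205 degrees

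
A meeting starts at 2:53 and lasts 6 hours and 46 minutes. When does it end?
Starting time: 2:53
Adding 46 minutes to 53 minutes: 53 + 46 = 99 minutes = 1 hour and 39 minutes
Adding 6 hours: 2 + 6 + 1 (carry) = 9
Final time: 9:39

Final answer: 9:39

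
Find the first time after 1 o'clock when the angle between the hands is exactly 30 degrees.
At t minutes past 1:00, the hour hand is at 30 x 1 + 0.5t degrees and the minute hand is at 6t degrees.
The smaller angle between them is 30 degrees when |30H - 5.5t| = 30 or |30H - 5.5t| = 330.
With H = 1, solve 30 x 1 - 5.5t = +/- target for each target:
  t = (30 x 1 - 30) / 5.5 = 0 (outside (0, 60))
  t = (30 x 1 + 30) / 5.5 = 10.91
  t = (30 x 1 - 330) / 5.5 = -54.55 (outside (0, 60))
  t = (30 x 1 + 330) / 5.5 = 65.45 (outside (0, 60))
Valid solutions in (0, 60): {10.91} minutes.
The first occurrence is t = 10.91 minutes.
The hands form a 30-degree angle at 10.91 minutes past 1:00.

Final answer: 10.91 minutes past 1:00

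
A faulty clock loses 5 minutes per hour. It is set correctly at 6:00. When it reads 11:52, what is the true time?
For every 60 true minutes, the faulty clock advances 55 minutes, so 1 faulty-clock minute corresponds to 60/55 true minutes.
From 6:00 to 11:52 on the faulty dial is 352 minutes.
True elapsed: 352 x 60/55 = 384 minutes = 6 hours and 24 minutes.
True time: 6:00 + 6 hours and 24 minutes = 12:24.

Final answer: 12:24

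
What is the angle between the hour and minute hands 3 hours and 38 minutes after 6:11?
First find the time 3 hours and 38 minutes after 6:11.
Total minutes: 6 x 60 + 11 + 3 x 60 + 38 = 589.
589 mod 720 = 589 minutes = 9:49.
Now compute the angle at 9:49:
Hour hand: 9 x 30 + 49 x 0.5 = 294.5 degrees
Minute hand: 49 x 6 = 294 degrees
Difference: |294.5 - 294| = 0.5 degrees
The angle is 0.5 degrees

Final answer: 0.5 degrees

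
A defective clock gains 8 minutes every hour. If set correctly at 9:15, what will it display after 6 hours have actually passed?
For every 60 true minutes, the faulty clock advances 60 + 8 = 68 minutes.
True elapsed: 6 hours = 360 minutes.
Faulty clock advances: 360 x 68/60 = 408 minutes (drift: 48 minutes ahead).
Shown time: 9:15 + 408 minutes = 4:03.

Final answer: 4:03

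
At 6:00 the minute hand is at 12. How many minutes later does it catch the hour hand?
The minute hand gains 5.5 degrees per minute on the hour hand.
At 6:00, the hour hand is at 180 degrees and the minute hand is at 0 degrees.
The gap is 180 degrees. Time to close: 180/5.5 = 60 x 6/11 = 32.73 minutes.
The hands overlap at 32.73 minutes past 6:00.

Final answer: 32.73 minutes past 6:00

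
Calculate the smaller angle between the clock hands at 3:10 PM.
Hour hand position: 3 x 30 + 10 x 0.5 = 95 degrees
Minute hand position: 10 x 6 = 60 degrees
Difference: |95 - 60| = 35 degrees
The angle between the hands is 35 degrees

Final answer: 35 degrees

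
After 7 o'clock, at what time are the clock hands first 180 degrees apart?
For hands to be 180 degrees apart: |30H - 5.5t| = 180
With H = 7: t = (30 x 7 + 180)/5.5 = 70.91 or t = (30 x 7 - 180)/5.5 = 5.45
First valid solution (0 < t < 60): t = 5.45 minutes
The hands are opposite at 5.45 minutes past 7:00.

Final answer: 5.45 minutes past 7:00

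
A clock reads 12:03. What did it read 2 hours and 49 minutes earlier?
Starting time: 12:03 = 3 total minutes past 12:00
Subtracting: 2 hours and 49 minutes = 169 minutes
3 - 169 = -166 (negative, add 12 hours = 720) = 554 minutes
= 9 hours and 14 minutes past 12:00 = 9:14

Final answer: 9:14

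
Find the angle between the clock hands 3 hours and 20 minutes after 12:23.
First find the time 3 hours and 20 minutes after 12:23.
Total minutes: 12 x 60 + 23 + 3 x 60 + 20 = 943.
943 mod 720 = 223 minutes = 3:43.
Now compute the angle at 3:43:
Hour hand: 3 x 30 + 43 x 0.5 = 111.5 degrees
Minute hand: 43 x 6 = 258 degrees
Difference: |111.5 - 258| = 146.5 degrees
The angle is 146.5 degrees

Final answer: 146.5 degrees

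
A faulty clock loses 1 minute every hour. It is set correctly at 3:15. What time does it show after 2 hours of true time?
For every 60 true minutes, the faulty clock advances 60 - 1 = 59 minutes.
True elapsed: 2 hours = 120 minutes.
Faulty clock advances: 120 x 59/60 = 118 minutes (drift: 2 minutes behind).
Shown time: 3:15 + 118 minutes = 5:13.

Final answer: 5:13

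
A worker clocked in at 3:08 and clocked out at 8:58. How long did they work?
From 3:08 to 8:58:
(8 x 60 + 58) - (3 x 60 + 8) = 538 - 188 = 350 minutes
= 5 hours and 50 minutes

Final answer: 5 hours and 50 minutes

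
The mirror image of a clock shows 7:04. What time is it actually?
Reflection across the vertical (12-6) axis maps a hand at angle A degrees to (360 - A) degrees, which sends a reading of T minutes past 12:00 to (720 - T) minutes past 12:00.
Mirror reads 7:04 = 424 minutes past 12:00.
Actual time: (720 - 424) mod 720 = 296 minutes = 4:56.

Final answer: 4:56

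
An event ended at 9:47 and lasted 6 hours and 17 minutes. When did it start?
Starting time: 9:47 = 587 total minutes past 12:00
Subtracting: 6 hours and 17 minutes = 377 minutes
587 - 377 = 210 minutes
= 3 hours and 30 minutes past 12:00 = 3:30

Final answer: 3:30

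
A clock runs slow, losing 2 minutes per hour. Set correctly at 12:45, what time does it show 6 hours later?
For every 60 true minutes, the faulty clock advances 60 - 2 = 58 minutes.
True elapsed: 6 hours = 360 minutes.
Faulty clock advances: 360 x 58/60 = 348 minutes (drift: 12 minutes behind).
Shown time: 12:45 + 348 minutes = 6:33.

Final answer: 6:33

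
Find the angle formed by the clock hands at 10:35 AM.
Hour hand position: 10 x 30 + 35 x 0.5 = 317.5 degrees
Minute hand position: 35 x 6 = 210 degrees
Difference: |317.5 - 210| = 107.5 degrees
The angle between the hands is 107.5 degrees

Final answer: 107.5 degrees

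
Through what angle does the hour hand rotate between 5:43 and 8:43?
The hour hand moves 0.5 degrees per minute.
Time elapsed: 8:43 - 5:43 = 180 minutes
Angular displacement: 180 x 0.5 = 90 degrees

Final answer: 90 degrees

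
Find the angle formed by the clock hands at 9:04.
Hour hand position: 9 x 30 + 4 x 0.5 = 272 degrees
Minute hand position: 4 x 6 = 24 degrees
Difference: |272 - 24| = 248 degrees
Since 248 > 180, the smaller angle is 360 - 248 = 112 degrees

Final answer: 112 degrees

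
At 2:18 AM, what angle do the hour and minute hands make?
Hour hand position: 2 x 30 + 18 x 0.5 = 69 degrees
Minute hand position: 18 x 6 = 108 degrees
Difference: |69 - 108| = 39 degrees
The angle between the hands is 39 degrees

Final answer: 39 degrees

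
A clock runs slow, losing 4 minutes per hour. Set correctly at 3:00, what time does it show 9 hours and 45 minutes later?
For every 60 true minutes, the faulty clock advances 60 - 4 = 56 minutes.
True elapsed: 9 hours and 45 minutes = 585 minutes.
Faulty clock advances: 585 x 56/60 = 546 minutes (drift: 39 minutes behind).
Shown time: 3:00 + 546 minutes = 12:06.

Final answer: 12:06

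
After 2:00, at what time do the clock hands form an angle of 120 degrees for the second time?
At t minutes past 2:00, the hour hand is at 30 x 2 + 0.5t degrees and the minute hand is at 6t degrees.
The smaller angle between them is 120 degrees when |30H - 5.5t| = 120 or |30H - 5.5t| = 240.
With H = 2, solve 30 x 2 - 5.5t = +/- target for each target:
  t = (30 x 2 - 120) / 5.5 = -10.91 (outside (0, 60))
  t = (30 x 2 + 120) / 5.5 = 32.73
  t = (30 x 2 - 240) / 5.5 = -32.73 (outside (0, 60))
  t = (30 x 2 + 240) / 5.5 = 54.55
Valid solutions in (0, 60): {32.73, 54.55} minutes.
The second occurrence is t = 54.55 minutes.
The hands form a 120-degree angle at 54.55 minutes past 2:00.

Final answer: 54.55 minutes past 2:00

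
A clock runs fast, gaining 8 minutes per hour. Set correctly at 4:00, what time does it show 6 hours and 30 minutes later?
For every 60 true minutes, the faulty clock advances 60 + 8 = 68 minutes.
True elapsed: 6 hours and 30 minutes = 390 minutes.
Faulty clock advances: 390 x 68/60 = 442 minutes (drift: 52 minutes ahead).
Shown time: 4:00 + 442 minutes = 11:22.

Final answer: 11:22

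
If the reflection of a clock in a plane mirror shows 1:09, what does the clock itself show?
Reflection across the vertical (12-6) axis maps a hand at angle A degrees to (360 - A) degrees, which sends a reading of T minutes past 12:00 to (720 - T) minutes past 12:00.
Mirror reads 1:09 = 69 minutes past 12:00.
Actual time: (720 - 69) mod 720 = 651 minutes = 10:51.

Final answer: 10:51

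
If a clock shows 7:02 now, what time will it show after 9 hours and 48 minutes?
Starting time: 7:02
Adding 48 minutes to 2 minutes: 2 + 48 = 50 minutes
Adding 9 hours: 7 + 9 = 16 - 12 = 4
Final time: 4:50

Final answer: 4:50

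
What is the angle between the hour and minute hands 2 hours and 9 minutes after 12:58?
First find the time 2 hours and 9 minutes after 12:58.
Total minutes: 12 x 60 + 58 + 2 x 60 + 9 = 907.
907 mod 720 = 187 minutes = 3:07.
Now compute the angle at 3:07:
Hour hand: 3 x 30 + 7 x 0.5 = 93.5 degrees
Minute hand: 7 x 6 = 42 degrees
Difference: |93.5 - 42| = 51.5 degrees
The angle is 51.5 degrees

Final answer: 51.5 degrees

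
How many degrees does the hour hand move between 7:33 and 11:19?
The hour hand moves 0.5 degrees per minute.
Time elapsed: 11:19 - 7:33 = 226 minutes
Angular displacement: 226 x 0.5 = 113 degrees

Final answer: 113 degrees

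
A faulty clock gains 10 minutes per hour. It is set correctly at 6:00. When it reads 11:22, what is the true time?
For every 60 true minutes, the faulty clock advances 70 minutes, so 1 faulty-clock minute corresponds to 60/70 true minutes.
From 6:00 to 11:22 on the faulty dial is 322 minutes.
True elapsed: 322 x 60/70 = 276 minutes = 4 hours and 36 minutes.
True time: 6:00 + 4 hours and 36 minutes = 10:36.

Final answer: 10:36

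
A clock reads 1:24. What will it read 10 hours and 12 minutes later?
Starting time: 1:24
Adding 12 minutes to 24 minutes: 24 + 12 = 36 minutes
Adding 10 hours: 1 + 10 = 11
Final time: 11:36

Final answer: 11:36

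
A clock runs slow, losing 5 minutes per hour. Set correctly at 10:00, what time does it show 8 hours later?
For every 60 true minutes, the faulty clock advances 60 - 5 = 55 minutes.
True elapsed: 8 hours = 480 minutes.
Faulty clock advances: 480 x 55/60 = 440 minutes (drift: 40 minutes behind).
Shown time: 10:00 + 440 minutes = 5:20.

Final answer: 5:20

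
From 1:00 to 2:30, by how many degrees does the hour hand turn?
The hour hand moves 0.5 degrees per minute.
Time elapsed: 2:30 - 1:00 = 90 minutes
Angular displacement: 90 x 0.5 = 45 degrees

Final answer: 45 degrees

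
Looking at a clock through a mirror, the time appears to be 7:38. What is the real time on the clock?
Reflection across the vertical (12-6) axis maps a hand at angle A degrees to (360 - A) degrees, which sends a reading of T minutes past 12:00 to (720 - T) minutes past 12:00.
Mirror reads 7:38 = 458 minutes past 12:00.
Actual time: (720 - 458) mod 720 = 262 minutes = 4:22.

Final answer: 4:22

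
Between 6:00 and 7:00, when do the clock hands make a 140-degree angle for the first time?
At t minutes past 6:00, the hour hand is at 30 x 6 + 0.5t degrees and the minute hand is at 6t degrees.
The smaller angle between them is 140 degrees when |30H - 5.5t| = 140 or |30H - 5.5t| = 220.
With H = 6, solve 30 x 6 - 5.5t = +/- target for each target:
  t = (30 x 6 - 140) / 5.5 = 7.27
  t = (30 x 6 + 140) / 5.5 = 58.18
  t = (30 x 6 - 220) / 5.5 = -7.27 (outside (0, 60))
  t = (30 x 6 + 220) / 5.5 = 72.73 (outside (0, 60))
Valid solutions in (0, 60): {7.27, 58.18} minutes.
The first occurrence is t = 7.27 minutes.
The hands form a 140-degree angle at 7.27 minutes past 6:00.

Final answer: 7.27 minutes past 6:00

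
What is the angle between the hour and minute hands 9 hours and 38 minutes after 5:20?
First find the time 9 hours and 38 minutes after 5:20.
Total minutes: 5 x 60 + 20 + 9 x 60 + 38 = 898.
898 mod 720 = 178 minutes = 2:58.
Now compute the angle at 2:58:
Hour hand: 2 x 30 + 58 x 0.5 = 89 degrees
Minute hand: 58 x 6 = 348 degrees
Difference: |89 - 348| = 259 degrees
Smaller angle: 360 - 259 = 101 degrees

Final answer: 101 degrees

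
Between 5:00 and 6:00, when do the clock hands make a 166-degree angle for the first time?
At t minutes past 5:00, the hour hand is at 30 x 5 + 0.5t degrees and the minute hand is at 6t degrees.
The smaller angle between them is 166 degrees when |30H - 5.5t| = 166 or |30H - 5.5t| = 194.
With H = 5, solve 30 x 5 - 5.5t = +/- target for each target:
  t = (30 x 5 - 166) / 5.5 = -2.91 (outside (0, 60))
  t = (30 x 5 + 166) / 5.5 = 57.45
  t = (30 x 5 - 194) / 5.5 = -8 (outside (0, 60))
  t = (30 x 5 + 194) / 5.5 = 62.55 (outside (0, 60))
Valid solutions in (0, 60): {57.45} minutes.
The first occurrence is t = 57.45 minutes.
The hands form a 166-degree angle at 57.45 minutes past 5:00.

Final answer: 57.45 minutes past 5:00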